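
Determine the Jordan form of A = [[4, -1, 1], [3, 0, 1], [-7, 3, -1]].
The characteristic polynomial is det(xI - A) = (x - 1)^3, so the eigenvalues are 1 (algebraic multiplicity 3).

For λ = 1: rank(A - I) = 2, rank((A - I)^2) = 1, rank((A - I)^3) = 0. The eigenspace has dimension 3 - 2 = 1, so there is 1 Jordan block; the rank sequence gives block sizes [3].

Assembling the blocks gives the Jordan form J above.

J = [[1, 1, 0], [0, 1, 1], [0, 0, 1]]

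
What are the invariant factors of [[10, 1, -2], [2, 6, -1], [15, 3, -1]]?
The Jordan structure of A has elementary divisors (x - 5)^3. Arranging the block sizes at each eigenvalue in decreasing order and taking row products gives the invariant factors.

Invariant factors (smallest first, each dividing the next): (x - 5)^3.

Check: the last factor (x - 5)^3 is the minimal polynomial, and the product (x - 5)^3 is the characteristic polynomial.

(x - 5)^3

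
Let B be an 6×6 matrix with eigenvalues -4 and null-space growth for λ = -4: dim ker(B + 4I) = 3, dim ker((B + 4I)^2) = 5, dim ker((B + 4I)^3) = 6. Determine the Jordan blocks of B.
Jordan blocks: (-4, 3), (-4, 2), (-4, 1)

λ = -4: successive nullity increments [3, 2, 1] count blocks of size ≥ k; block sizes are [3, 2, 1].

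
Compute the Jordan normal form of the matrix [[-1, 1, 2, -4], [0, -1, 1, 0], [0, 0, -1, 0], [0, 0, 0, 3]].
The characteristic polynomial is det(xI - A) = (x - 3)(x + 1)^3, so the eigenvalues are -1 (algebraic multiplicity 3), 3 (algebraic multiplicity 1).

For λ = -1: rank(A + I) = 3, rank((A + I)^2) = 2, rank((A + I)^3) = 1. The eigenspace has dimension 4 - 3 = 1, so there is 1 Jordan block; the rank sequence gives block sizes [3].

For λ = 3: algebraic multiplicity 1 gives one 1×1 block.

Assembling the blocks gives the Jordan form J above.

J = [[-1, 1, 0, 0], [0, -1, 1, 0], [0, 0, -1, 0], [0, 0, 0, 3]]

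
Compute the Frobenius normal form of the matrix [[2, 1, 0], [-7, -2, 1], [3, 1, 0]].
The invariant factors of A (the non-unit diagonal entries of the Smith normal form of xI - A over ℚ[x]) are x^3 + 2x - 1, each dividing the next. The characteristic polynomial is their product, x^3 + 2x - 1.

The rational canonical form is the block-diagonal matrix of companion matrices C(f_i):
R = [[0, 0, 1], [1, 0, -2], [0, 1, 0]].

Note the characteristic polynomial does not split into linear factors over ℚ, so A has no Jordan form over ℚ; the rational canonical form exists over any field.

R = [[0, 0, 1], [1, 0, -2], [0, 1, 0]]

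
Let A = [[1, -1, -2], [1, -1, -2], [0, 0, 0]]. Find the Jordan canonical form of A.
The characteristic polynomial is det(xI - A) = x^3, so the eigenvalues are 0 (algebraic multiplicity 3).

For λ = 0: rank(A) = 1, rank(A^2) = 0. The eigenspace has dimension 3 - 1 = 2, so there are 2 Jordan blocks; the rank sequence gives block sizes [2, 1].

Assembling the blocks gives the Jordan form J above.

J = [[0, 1, 0], [0, 0, 0], [0, 0, 0]]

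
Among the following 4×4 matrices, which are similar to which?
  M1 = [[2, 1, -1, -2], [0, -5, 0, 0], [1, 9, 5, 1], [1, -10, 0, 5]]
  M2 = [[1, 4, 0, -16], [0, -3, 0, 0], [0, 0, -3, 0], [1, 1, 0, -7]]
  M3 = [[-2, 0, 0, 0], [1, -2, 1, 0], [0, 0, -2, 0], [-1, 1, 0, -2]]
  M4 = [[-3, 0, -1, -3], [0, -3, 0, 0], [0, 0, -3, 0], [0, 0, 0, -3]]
3 classes: {M1}, {M2, M4}, {M3}

Characteristic polynomials: χ_{M1} = (x - 4)^3(x + 5), χ_{M2} = (x + 3)^4, χ_{M3} = (x + 2)^4, χ_{M4} = (x + 3)^4.

{M1}: invariant factors (x - 4)^3(x + 5).

{M2, M4}: invariant factors x + 3, x + 3, (x + 3)^2.

{M3}: invariant factors x + 2, (x + 2)^3.

Matrices are similar if and only if their invariant-factor lists agree; the partition into similarity classes is {M1}, {M2, M4}, {M3}.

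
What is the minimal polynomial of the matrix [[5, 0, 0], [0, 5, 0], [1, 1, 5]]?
m_A(x) = (x - 5)^2

The characteristic polynomial factors as (x - 5)^3. The minimal polynomial is ∏(x - λ)^{k_λ} where k_λ is the size of the largest Jordan block at λ.

For λ = 5: rank(A - 5I) = 1, and the largest Jordan block has size 2 (the smallest k with rank((A - 5I)^k) = rank((A - 5I)^(k+1))).

So m_A(x) = (x - 5)^2.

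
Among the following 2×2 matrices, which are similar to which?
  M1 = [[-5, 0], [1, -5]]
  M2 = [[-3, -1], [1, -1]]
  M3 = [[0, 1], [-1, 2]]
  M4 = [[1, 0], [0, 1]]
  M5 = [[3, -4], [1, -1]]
Characteristic polynomials: χ_{M1} = (x + 5)^2, χ_{M2} = (x + 2)^2, χ_{M3} = (x - 1)^2, χ_{M4} = (x - 1)^2, χ_{M5} = (x - 1)^2.

{M1}: invariant factors (x + 5)^2.

{M2}: invariant factors (x + 2)^2.

{M3, M5}: invariant factors (x - 1)^2.

{M4}: invariant factors x - 1, x - 1.

Matrices are similar if and only if their invariant-factor lists agree; the partition into similarity classes is {M1}, {M2}, {M3, M5}, {M4}.

4 classes: {M1}, {M2}, {M3, M5}, {M4}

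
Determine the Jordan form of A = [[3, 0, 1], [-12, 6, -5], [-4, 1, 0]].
The characteristic polynomial is det(xI - A) = (x - 3)^3, so the eigenvalues are 3 (algebraic multiplicity 3).

For λ = 3: rank(A - 3I) = 2, rank((A - 3I)^2) = 1, rank((A - 3I)^3) = 0. The eigenspace has dimension 3 - 2 = 1, so there is 1 Jordan block; the rank sequence gives block sizes [3].

Assembling the blocks gives the Jordan form J above.

J = [[3, 1, 0], [0, 3, 1], [0, 0, 3]]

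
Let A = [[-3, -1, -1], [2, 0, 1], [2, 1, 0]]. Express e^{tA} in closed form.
e^{tA} = [[(1 - 2*t)*e^{-t}, -t*e^{-t}, -t*e^{-t}], [2*t*e^{-t}, (t + 1)*e^{-t}, t*e^{-t}], [2*t*e^{-t}, t*e^{-t}, (t + 1)*e^{-t}]]

A has Jordan form J = [[-1, 1, 0], [0, -1, 0], [0, 0, -1]] with A = PJP^{-1}, so e^{tA} = P e^{tJ} P^{-1}.

For a Jordan block J_k(λ), e^{tJ_k(λ)} = e^{λt} · (I + tN + t^2 N^2/2! + ... + t^{k-1} N^{k-1}/(k-1)!) where N is the nilpotent superdiagonal part.

Assembling the blocks and conjugating back gives the entries of e^{tA} as shown above.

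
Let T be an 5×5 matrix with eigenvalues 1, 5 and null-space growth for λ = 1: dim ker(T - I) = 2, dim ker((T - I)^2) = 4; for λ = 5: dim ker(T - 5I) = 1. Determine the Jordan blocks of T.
λ = 1: successive nullity increments [2, 2] count blocks of size ≥ k; block sizes are [2, 2].
λ = 5: successive nullity increments [1] count blocks of size ≥ k; block sizes are [1].

Jordan blocks: (1, 2), (1, 2), (5, 1)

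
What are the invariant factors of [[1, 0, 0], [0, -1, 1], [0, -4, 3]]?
x - 1, (x - 1)^2

The Jordan structure of A has elementary divisors (x - 1)^2, (x - 1). Arranging the block sizes at each eigenvalue in decreasing order and taking row products gives the invariant factors.

Invariant factors (smallest first, each dividing the next): x - 1, (x - 1)^2.

Check: the last factor (x - 1)^2 is the minimal polynomial, and the product (x - 1)^3 is the characteristic polynomial.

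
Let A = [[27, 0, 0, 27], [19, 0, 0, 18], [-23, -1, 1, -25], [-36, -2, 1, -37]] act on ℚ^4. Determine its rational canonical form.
The invariant factors of A (the non-unit diagonal entries of the Smith normal form of xI - A over ℚ[x]) are (x + 3)^2(x^2 + 3x - 3), each dividing the next. The characteristic polynomial is their product, (x + 3)^2(x^2 + 3x - 3).

The rational canonical form is the block-diagonal matrix of companion matrices C(f_i):
R = [[0, 0, 0, 27], [1, 0, 0, -9], [0, 1, 0, -24], [0, 0, 1, -9]].

Note the characteristic polynomial does not split into linear factors over ℚ, so A has no Jordan form over ℚ; the rational canonical form exists over any field.

R = [[0, 0, 0, 27], [1, 0, 0, -9], [0, 1, 0, -24], [0, 0, 1, -9]]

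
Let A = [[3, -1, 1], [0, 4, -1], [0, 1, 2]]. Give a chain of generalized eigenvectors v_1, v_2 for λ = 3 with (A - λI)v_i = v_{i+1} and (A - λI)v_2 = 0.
v_1 = [[0, 0, 1]]^T, v_2 = [[1, -1, -1]]^T

We seek v_1 ∈ ker((A - 3I)^2) \ ker(A - 3I), then set v_{i+1} = (A - 3I) v_i.

One such chain is v_1 = [[0, 0, 1]]^T, v_2 = [[1, -1, -1]]^T. Check: (A - 3I) v_2 = [[0, 0, 0]]^T = 0.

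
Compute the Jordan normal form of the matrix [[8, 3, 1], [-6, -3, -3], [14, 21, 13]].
J = [[6, 1, 0], [0, 6, 0], [0, 0, 6]]

The characteristic polynomial is det(xI - A) = (x - 6)^3, so the eigenvalues are 6 (algebraic multiplicity 3).

For λ = 6: rank(A - 6I) = 1, rank((A - 6I)^2) = 0. The eigenspace has dimension 3 - 1 = 2, so there are 2 Jordan blocks; the rank sequence gives block sizes [2, 1].

Assembling the blocks gives the Jordan form J above.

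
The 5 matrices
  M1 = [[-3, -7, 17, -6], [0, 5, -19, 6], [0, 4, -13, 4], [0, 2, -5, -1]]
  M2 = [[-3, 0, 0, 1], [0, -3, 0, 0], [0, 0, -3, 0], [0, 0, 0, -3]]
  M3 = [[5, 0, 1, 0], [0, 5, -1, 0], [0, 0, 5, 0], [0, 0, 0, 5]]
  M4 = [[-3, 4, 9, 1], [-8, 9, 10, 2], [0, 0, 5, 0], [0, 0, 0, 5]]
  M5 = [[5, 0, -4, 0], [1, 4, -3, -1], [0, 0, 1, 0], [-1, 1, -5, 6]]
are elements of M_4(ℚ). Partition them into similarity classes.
Characteristic polynomials: χ_{M1} = (x + 3)^4, χ_{M2} = (x + 3)^4, χ_{M3} = (x - 5)^4, χ_{M4} = (x - 5)^3(x - 1), χ_{M5} = (x - 5)^3(x - 1).

{M1}: invariant factors x + 3, (x + 3)^3.

{M2}: invariant factors x + 3, x + 3, (x + 3)^2.

{M3}: invariant factors x - 5, x - 5, (x - 5)^2.

{M4, M5}: invariant factors x - 5, (x - 5)^2(x - 1).

Matrices are similar if and only if their invariant-factor lists agree; the partition into similarity classes is {M1}, {M2}, {M3}, {M4, M5}.

4 classes: {M1}, {M2}, {M3}, {M4, M5}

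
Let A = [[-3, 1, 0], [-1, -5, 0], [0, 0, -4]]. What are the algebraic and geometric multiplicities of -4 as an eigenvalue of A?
algebraic multiplicity 3, geometric multiplicity 2

The characteristic polynomial is (x + 4)^3, so the factor x + 4 appears with exponent 3: the algebraic multiplicity is 3.

rank(A + 4I) = 1, so the eigenspace has dimension 3 - 1 = 2: the geometric multiplicity is 2.

Since 2 < 3, A is not diagonalizable.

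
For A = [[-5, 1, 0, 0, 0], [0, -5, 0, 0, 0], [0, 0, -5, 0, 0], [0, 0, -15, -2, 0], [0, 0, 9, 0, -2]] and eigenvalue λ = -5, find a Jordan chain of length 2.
We seek v_1 ∈ ker((A + 5I)^2) \ ker(A + 5I), then set v_{i+1} = (A + 5I) v_i.

One such chain is v_1 = [[0, 1, 0, 0, 0]]^T, v_2 = [[1, 0, 0, 0, 0]]^T. Check: (A + 5I) v_2 = [[0, 0, 0, 0, 0]]^T = 0.

v_1 = [[0, 1, 0, 0, 0]]^T, v_2 = [[1, 0, 0, 0, 0]]^T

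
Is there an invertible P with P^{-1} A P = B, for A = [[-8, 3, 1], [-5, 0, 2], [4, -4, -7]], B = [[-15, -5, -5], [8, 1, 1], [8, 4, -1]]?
Yes.

Two matrices over a field are similar if and only if they have the same invariant factors.

Both A and B have characteristic polynomial (x + 5)^3 and minimal polynomial (x + 5)^3. Computing further, both have invariant factors (x + 5)^3. Hence A and B are similar.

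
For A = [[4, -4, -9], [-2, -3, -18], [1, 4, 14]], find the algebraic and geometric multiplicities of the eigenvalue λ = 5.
algebraic multiplicity 3, geometric multiplicity 2

The characteristic polynomial is (x - 5)^3, so the factor x - 5 appears with exponent 3: the algebraic multiplicity is 3.

rank(A - 5I) = 1, so the eigenspace has dimension 3 - 1 = 2: the geometric multiplicity is 2.

Since 2 < 3, A is not diagonalizable.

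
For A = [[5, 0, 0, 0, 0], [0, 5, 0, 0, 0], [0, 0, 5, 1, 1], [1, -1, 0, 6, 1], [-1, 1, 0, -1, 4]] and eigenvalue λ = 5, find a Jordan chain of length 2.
v_1 = [[0, 1, 0, 0, 0]]^T, v_2 = [[0, 0, 0, -1, 1]]^T

We seek v_1 ∈ ker((A - 5I)^2) \ ker(A - 5I), then set v_{i+1} = (A - 5I) v_i.

One such chain is v_1 = [[0, 1, 0, 0, 0]]^T, v_2 = [[0, 0, 0, -1, 1]]^T. Check: (A - 5I) v_2 = [[0, 0, 0, 0, 0]]^T = 0.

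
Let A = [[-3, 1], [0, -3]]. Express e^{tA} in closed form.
A has Jordan form J = [[-3, 1], [0, -3]] with A = PJP^{-1}, so e^{tA} = P e^{tJ} P^{-1}.

For a Jordan block J_k(λ), e^{tJ_k(λ)} = e^{λt} · (I + tN + t^2 N^2/2! + ... + t^{k-1} N^{k-1}/(k-1)!) where N is the nilpotent superdiagonal part.

Assembling the blocks and conjugating back gives the entries of e^{tA} as shown above.

e^{tA} = [[e^{-3*t}, t*e^{-3*t}], [0, e^{-3*t}]]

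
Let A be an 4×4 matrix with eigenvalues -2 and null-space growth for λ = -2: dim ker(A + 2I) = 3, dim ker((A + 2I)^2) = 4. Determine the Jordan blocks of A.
Jordan blocks: (-2, 2), (-2, 1), (-2, 1)

λ = -2: successive nullity increments [3, 1] count blocks of size ≥ k; block sizes are [2, 1, 1].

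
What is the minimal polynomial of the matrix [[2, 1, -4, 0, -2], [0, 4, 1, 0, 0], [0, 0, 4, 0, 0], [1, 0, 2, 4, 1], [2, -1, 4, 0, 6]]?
The characteristic polynomial factors as (x - 4)^5. The minimal polynomial is ∏(x - λ)^{k_λ} where k_λ is the size of the largest Jordan block at λ.

For λ = 4: rank(A - 4I) = 3, and the largest Jordan block has size 3 (the smallest k with rank((A - 4I)^k) = rank((A - 4I)^(k+1))).

So m_A(x) = (x - 4)^3.

m_A(x) = (x - 4)^3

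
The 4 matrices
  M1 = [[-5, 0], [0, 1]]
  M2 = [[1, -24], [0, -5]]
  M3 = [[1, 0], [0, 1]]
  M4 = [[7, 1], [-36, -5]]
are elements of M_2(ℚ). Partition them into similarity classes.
Characteristic polynomials: χ_{M1} = (x - 1)(x + 5), χ_{M2} = (x - 1)(x + 5), χ_{M3} = (x - 1)^2, χ_{M4} = (x - 1)^2.

{M1, M2}: invariant factors (x - 1)(x + 5).

{M3}: invariant factors x - 1, x - 1.

{M4}: invariant factors (x - 1)^2.

Matrices are similar if and only if their invariant-factor lists agree; the partition into similarity classes is {M1, M2}, {M3}, {M4}.

3 classes: {M1, M2}, {M3}, {M4}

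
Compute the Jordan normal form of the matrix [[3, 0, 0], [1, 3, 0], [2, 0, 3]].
The characteristic polynomial is det(xI - A) = (x - 3)^3, so the eigenvalues are 3 (algebraic multiplicity 3).

For λ = 3: rank(A - 3I) = 1, rank((A - 3I)^2) = 0. The eigenspace has dimension 3 - 1 = 2, so there are 2 Jordan blocks; the rank sequence gives block sizes [2, 1].

Assembling the blocks gives the Jordan form J above.

J = [[3, 1, 0], [0, 3, 0], [0, 0, 3]]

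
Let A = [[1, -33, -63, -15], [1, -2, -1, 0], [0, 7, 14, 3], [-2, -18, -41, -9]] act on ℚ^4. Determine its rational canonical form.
The invariant factors of A (the non-unit diagonal entries of the Smith normal form of xI - A over ℚ[x]) are (x - 4)(x^3 - 3), each dividing the next. The characteristic polynomial is their product, (x - 4)(x^3 - 3).

The rational canonical form is the block-diagonal matrix of companion matrices C(f_i):
R = [[0, 0, 0, -12], [1, 0, 0, 3], [0, 1, 0, 0], [0, 0, 1, 4]].

Note the characteristic polynomial does not split into linear factors over ℚ, so A has no Jordan form over ℚ; the rational canonical form exists over any field.

R = [[0, 0, 0, -12], [1, 0, 0, 3], [0, 1, 0, 0], [0, 0, 1, 4]]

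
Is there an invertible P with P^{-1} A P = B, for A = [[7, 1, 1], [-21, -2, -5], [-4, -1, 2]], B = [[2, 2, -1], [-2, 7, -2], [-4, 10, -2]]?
Yes.

Two matrices over a field are similar if and only if they have the same invariant factors.

Both A and B have characteristic polynomial (x - 3)(x - 2)^2 and minimal polynomial (x - 3)(x - 2)^2. Computing further, both have invariant factors (x - 3)(x - 2)^2. Hence A and B are similar.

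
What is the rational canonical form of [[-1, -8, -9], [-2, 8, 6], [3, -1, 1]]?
R = [[0, 0, 24], [1, 0, -16], [0, 1, 8]]

The invariant factors of A (the non-unit diagonal entries of the Smith normal form of xI - A over ℚ[x]) are (x - 6)(x^2 - 2x + 4), each dividing the next. The characteristic polynomial is their product, (x - 6)(x^2 - 2x + 4).

The rational canonical form is the block-diagonal matrix of companion matrices C(f_i):
R = [[0, 0, 24], [1, 0, -16], [0, 1, 8]].

Note the characteristic polynomial does not split into linear factors over ℚ, so A has no Jordan form over ℚ; the rational canonical form exists over any field.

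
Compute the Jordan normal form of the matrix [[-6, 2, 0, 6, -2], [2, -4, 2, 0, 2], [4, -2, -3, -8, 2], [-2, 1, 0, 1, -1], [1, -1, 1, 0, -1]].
The characteristic polynomial is det(xI - A) = (x + 2)^2(x + 3)^3, so the eigenvalues are -3 (algebraic multiplicity 3), -2 (algebraic multiplicity 2).

For λ = -3: rank(A + 3I) = 4, rank((A + 3I)^2) = 3, rank((A + 3I)^3) = 2. The eigenspace has dimension 5 - 4 = 1, so there is 1 Jordan block; the rank sequence gives block sizes [3].

For λ = -2: rank(A + 2I) = 3. The eigenspace has dimension 5 - 3 = 2, so there are 2 Jordan blocks; the rank sequence gives block sizes [1, 1].

Assembling the blocks gives the Jordan form J above.

J = [[-3, 1, 0, 0, 0], [0, -3, 1, 0, 0], [0, 0, -3, 0, 0], [0, 0, 0, -2, 0], [0, 0, 0, 0, -2]]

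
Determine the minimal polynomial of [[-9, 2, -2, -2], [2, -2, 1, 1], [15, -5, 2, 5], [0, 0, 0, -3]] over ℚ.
m_A(x) = (x + 3)^3

The characteristic polynomial factors as (x + 3)^4. The minimal polynomial is ∏(x - λ)^{k_λ} where k_λ is the size of the largest Jordan block at λ.

For λ = -3: rank(A + 3I) = 2, and the largest Jordan block has size 3 (the smallest k with rank((A + 3I)^k) = rank((A + 3I)^(k+1))).

So m_A(x) = (x + 3)^3.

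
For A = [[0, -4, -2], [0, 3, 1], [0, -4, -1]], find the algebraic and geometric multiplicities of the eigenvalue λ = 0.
The characteristic polynomial is x(x - 1)^2, so the factor x appears with exponent 1: the algebraic multiplicity is 1.

rank(A) = 2, so the eigenspace has dimension 3 - 2 = 1: the geometric multiplicity is 1.

algebraic multiplicity 1, geometric multiplicity 1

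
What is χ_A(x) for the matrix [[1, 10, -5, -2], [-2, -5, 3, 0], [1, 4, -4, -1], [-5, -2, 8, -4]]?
χ_A(x) = (x + 3)^4

xI - A = [[x - 1, -10, 5, 2], [2, x + 5, -3, 0], [-1, -4, x + 4, 1], [5, 2, -8, x + 4]].

Expanding det(xI - A) along the first row:
det(xI - A) = + (x - 1)·det([[x + 5, -3, 0], [-4, x + 4, 1], [2, -8, x + 4]]) - (-10)·det([[2, -3, 0], [-1, x + 4, 1], [5, -8, x + 4]]) + (5)·det([[2, x + 5, 0], [-1, -4, 1], [5, 2, x + 4]]) - (2)·det([[2, x + 5, -3], [-1, -4, x + 4], [5, 2, -8]]).

Evaluating gives χ_A(x) = x^4 + 12x^3 + 54x^2 + 108x + 81 = (x + 3)^4.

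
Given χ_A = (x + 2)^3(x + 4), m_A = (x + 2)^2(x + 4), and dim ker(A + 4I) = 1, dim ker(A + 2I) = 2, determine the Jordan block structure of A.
λ = -4: algebraic multiplicity 1 (exponent in χ_A), largest block size 1 (exponent in m_A), 1 block (geometric multiplicity). This forces block sizes [1].
λ = -2: algebraic multiplicity 3 (exponent in χ_A), largest block size 2 (exponent in m_A), 2 blocks (geometric multiplicity). These force block sizes [2, 1].

Jordan blocks: (-4, 1), (-2, 2), (-2, 1)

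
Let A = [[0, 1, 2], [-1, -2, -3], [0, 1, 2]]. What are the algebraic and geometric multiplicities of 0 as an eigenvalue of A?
algebraic multiplicity 3, geometric multiplicity 1

The characteristic polynomial is x^3, so the factor x appears with exponent 3: the algebraic multiplicity is 3.

rank(A) = 2, so the eigenspace has dimension 3 - 2 = 1: the geometric multiplicity is 1.

Since 1 < 3, A is not diagonalizable.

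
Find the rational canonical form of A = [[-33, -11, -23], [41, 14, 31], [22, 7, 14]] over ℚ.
R = [[0, 0, -12], [1, 0, -12], [0, 1, -5]]

The invariant factors of A (the non-unit diagonal entries of the Smith normal form of xI - A over ℚ[x]) are (x + 2)(x^2 + 3x + 6), each dividing the next. The characteristic polynomial is their product, (x + 2)(x^2 + 3x + 6).

The rational canonical form is the block-diagonal matrix of companion matrices C(f_i):
R = [[0, 0, -12], [1, 0, -12], [0, 1, -5]].

Note the characteristic polynomial does not split into linear factors over ℚ, so A has no Jordan form over ℚ; the rational canonical form exists over any field.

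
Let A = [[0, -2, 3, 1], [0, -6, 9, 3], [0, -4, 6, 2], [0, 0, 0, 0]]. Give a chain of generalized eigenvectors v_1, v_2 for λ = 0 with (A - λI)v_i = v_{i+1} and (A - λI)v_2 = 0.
v_1 = [[0, 1, 1, 0]]^T, v_2 = [[1, 3, 2, 0]]^T

We seek v_1 ∈ ker(A^2) \ ker(A), then set v_{i+1} = A v_i.

One such chain is v_1 = [[0, 1, 1, 0]]^T, v_2 = [[1, 3, 2, 0]]^T. Check: A v_2 = [[0, 0, 0, 0]]^T = 0.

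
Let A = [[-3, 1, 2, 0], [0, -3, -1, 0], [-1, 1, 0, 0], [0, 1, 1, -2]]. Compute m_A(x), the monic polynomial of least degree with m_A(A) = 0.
m_A(x) = (x + 2)^3

The characteristic polynomial factors as (x + 2)^4. The minimal polynomial is ∏(x - λ)^{k_λ} where k_λ is the size of the largest Jordan block at λ.

For λ = -2: rank(A + 2I) = 2, and the largest Jordan block has size 3 (the smallest k with rank((A + 2I)^k) = rank((A + 2I)^(k+1))).

So m_A(x) = (x + 2)^3.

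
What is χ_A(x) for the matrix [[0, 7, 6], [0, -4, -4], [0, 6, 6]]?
χ_A(x) = x^2(x - 2)

xI - A = [[x, -7, -6], [0, x + 4, 4], [0, -6, x - 6]].

Expanding det(xI - A) along the first row:
det(xI - A) = + (x)·det([[x + 4, 4], [-6, x - 6]]) - (-7)·det([[0, 4], [0, x - 6]]) + (-6)·det([[0, x + 4], [0, -6]]).

Evaluating gives χ_A(x) = x^3 - 2x^2 = x^2(x - 2).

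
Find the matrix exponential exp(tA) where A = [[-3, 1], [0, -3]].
e^{tA} = [[e^{-3*t}, t*e^{-3*t}], [0, e^{-3*t}]]

A has Jordan form J = [[-3, 1], [0, -3]] with A = PJP^{-1}, so e^{tA} = P e^{tJ} P^{-1}.

For a Jordan block J_k(λ), e^{tJ_k(λ)} = e^{λt} · (I + tN + t^2 N^2/2! + ... + t^{k-1} N^{k-1}/(k-1)!) where N is the nilpotent superdiagonal part.

Assembling the blocks and conjugating back gives the entries of e^{tA} as shown above.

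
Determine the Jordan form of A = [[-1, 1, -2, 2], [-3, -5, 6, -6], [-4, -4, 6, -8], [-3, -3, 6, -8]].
The characteristic polynomial is det(xI - A) = (x + 2)^4, so the eigenvalues are -2 (algebraic multiplicity 4).

For λ = -2: rank(A + 2I) = 1, rank((A + 2I)^2) = 0. The eigenspace has dimension 4 - 1 = 3, so there are 3 Jordan blocks; the rank sequence gives block sizes [2, 1, 1].

Assembling the blocks gives the Jordan form J above.

J = [[-2, 1, 0, 0], [0, -2, 0, 0], [0, 0, -2, 0], [0, 0, 0, -2]]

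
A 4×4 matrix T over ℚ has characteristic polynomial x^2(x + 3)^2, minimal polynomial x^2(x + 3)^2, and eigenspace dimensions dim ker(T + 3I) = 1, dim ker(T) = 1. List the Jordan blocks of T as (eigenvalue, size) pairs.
Jordan blocks: (-3, 2), (0, 2)

λ = -3: algebraic multiplicity 2 (exponent in χ_T), largest block size 2 (exponent in m_T), 1 block (geometric multiplicity). This forces block sizes [2].
λ = 0: algebraic multiplicity 2 (exponent in χ_T), largest block size 2 (exponent in m_T), 1 block (geometric multiplicity). This forces block sizes [2].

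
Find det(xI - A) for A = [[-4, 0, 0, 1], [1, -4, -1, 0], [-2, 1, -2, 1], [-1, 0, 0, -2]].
xI - A = [[x + 4, 0, 0, -1], [-1, x + 4, 1, 0], [2, -1, x + 2, -1], [1, 0, 0, x + 2]].

Expanding det(xI - A) along the first row:
det(xI - A) = + (x + 4)·det([[x + 4, 1, 0], [-1, x + 2, -1], [0, 0, x + 2]]) - (0)·det([[-1, 1, 0], [2, x + 2, -1], [1, 0, x + 2]]) + (0)·det([[-1, x + 4, 0], [2, -1, -1], [1, 0, x + 2]]) - (-1)·det([[-1, x + 4, 1], [2, -1, x + 2], [1, 0, 0]]).

Evaluating gives χ_A(x) = x^4 + 12x^3 + 54x^2 + 108x + 81 = (x + 3)^4.

χ_A(x) = (x + 3)^4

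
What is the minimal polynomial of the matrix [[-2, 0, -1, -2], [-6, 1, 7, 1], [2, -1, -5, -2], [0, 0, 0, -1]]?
m_A(x) = (x + 1)(x + 2)^3

The characteristic polynomial factors as (x + 1)(x + 2)^3. The minimal polynomial is ∏(x - λ)^{k_λ} where k_λ is the size of the largest Jordan block at λ.

For λ = -2: rank(A + 2I) = 3, and the largest Jordan block has size 3 (the smallest k with rank((A + 2I)^k) = rank((A + 2I)^(k+1))).
For λ = -1: rank(A + I) = 3, and the largest Jordan block has size 1 (the smallest k with rank((A + I)^k) = rank((A + I)^(k+1))).

So m_A(x) = (x + 1)(x + 2)^3.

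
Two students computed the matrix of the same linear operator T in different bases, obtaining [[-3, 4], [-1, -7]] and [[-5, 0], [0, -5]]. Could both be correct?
No.

Both have characteristic polynomial (x + 5)^2, but the minimal polynomial of A is (x + 5)^2 while the minimal polynomial of B is x + 5. The minimal polynomial is a similarity invariant, so A and B are not similar.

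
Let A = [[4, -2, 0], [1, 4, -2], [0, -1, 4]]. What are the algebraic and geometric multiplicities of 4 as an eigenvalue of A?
The characteristic polynomial is (x - 4)^3, so the factor x - 4 appears with exponent 3: the algebraic multiplicity is 3.

rank(A - 4I) = 2, so the eigenspace has dimension 3 - 2 = 1: the geometric multiplicity is 1.

Since 1 < 3, A is not diagonalizable.

algebraic multiplicity 3, geometric multiplicity 1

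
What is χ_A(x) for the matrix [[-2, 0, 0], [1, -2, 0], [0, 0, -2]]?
χ_A(x) = (x + 2)^3

xI - A = [[x + 2, 0, 0], [-1, x + 2, 0], [0, 0, x + 2]].

Expanding det(xI - A) along the first row:
det(xI - A) = + (x + 2)·det([[x + 2, 0], [0, x + 2]]) - (0)·det([[-1, 0], [0, x + 2]]) + (0)·det([[-1, x + 2], [0, 0]]).

Evaluating gives χ_A(x) = x^3 + 6x^2 + 12x + 8 = (x + 2)^3.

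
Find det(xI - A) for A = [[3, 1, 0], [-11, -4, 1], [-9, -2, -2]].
xI - A = [[x - 3, -1, 0], [11, x + 4, -1], [9, 2, x + 2]].

Expanding det(xI - A) along the first row:
det(xI - A) = + (x - 3)·det([[x + 4, -1], [2, x + 2]]) - (-1)·det([[11, -1], [9, x + 2]]) + (0)·det([[11, x + 4], [9, 2]]).

Evaluating gives χ_A(x) = x^3 + 3x^2 + 3x + 1 = (x + 1)^3.

χ_A(x) = (x + 1)^3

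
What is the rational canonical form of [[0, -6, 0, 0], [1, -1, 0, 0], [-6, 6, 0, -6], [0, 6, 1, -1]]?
The invariant factors of A (the non-unit diagonal entries of the Smith normal form of xI - A over ℚ[x]) are x^2 + x + 6, x^2 + x + 6, each dividing the next. The characteristic polynomial is their product, (x^2 + x + 6)^2.

The rational canonical form is the block-diagonal matrix of companion matrices C(f_i):
R = [[0, -6, 0, 0], [1, -1, 0, 0], [0, 0, 0, -6], [0, 0, 1, -1]].

Note the characteristic polynomial does not split into linear factors over ℚ, so A has no Jordan form over ℚ; the rational canonical form exists over any field.

R = [[0, -6, 0, 0], [1, -1, 0, 0], [0, 0, 0, -6], [0, 0, 1, -1]]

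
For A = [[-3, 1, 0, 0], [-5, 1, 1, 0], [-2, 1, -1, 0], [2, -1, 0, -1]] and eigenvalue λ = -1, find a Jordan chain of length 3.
We seek v_1 ∈ ker((A + I)^3) \ ker((A + I)^2), then set v_{i+1} = (A + I) v_i.

One such chain is v_1 = [[0, 0, 1, -1]]^T, v_2 = [[0, 1, 0, 0]]^T, v_3 = [[1, 2, 1, -1]]^T. Check: (A + I) v_3 = [[0, 0, 0, 0]]^T = 0.

v_1 = [[0, 0, 1, -1]]^T, v_2 = [[0, 1, 0, 0]]^T, v_3 = [[1, 2, 1, -1]]^T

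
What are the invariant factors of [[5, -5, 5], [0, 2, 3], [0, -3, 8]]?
x - 5, (x - 5)^2

The Jordan structure of A has elementary divisors (x - 5)^2, (x - 5). Arranging the block sizes at each eigenvalue in decreasing order and taking row products gives the invariant factors.

Invariant factors (smallest first, each dividing the next): x - 5, (x - 5)^2.

Check: the last factor (x - 5)^2 is the minimal polynomial, and the product (x - 5)^3 is the characteristic polynomial.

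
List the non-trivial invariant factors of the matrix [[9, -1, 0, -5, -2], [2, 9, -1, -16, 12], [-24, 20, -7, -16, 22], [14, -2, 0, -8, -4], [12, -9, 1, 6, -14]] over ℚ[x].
x - 2, (x - 2)(x + 5)^3

The Jordan structure of A has elementary divisors (x + 5)^3, (x - 2), (x - 2). Arranging the block sizes at each eigenvalue in decreasing order and taking row products gives the invariant factors.

Invariant factors (smallest first, each dividing the next): x - 2, (x - 2)(x + 5)^3.

Check: the last factor (x - 2)(x + 5)^3 is the minimal polynomial, and the product (x - 2)^2(x + 5)^3 is the characteristic polynomial.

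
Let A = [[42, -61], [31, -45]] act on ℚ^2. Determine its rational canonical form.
R = [[0, -1], [1, -3]]

The invariant factors of A (the non-unit diagonal entries of the Smith normal form of xI - A over ℚ[x]) are x^2 + 3x + 1, each dividing the next. The characteristic polynomial is their product, x^2 + 3x + 1.

The rational canonical form is the block-diagonal matrix of companion matrices C(f_i):
R = [[0, -1], [1, -3]].

Note the characteristic polynomial does not split into linear factors over ℚ, so A has no Jordan form over ℚ; the rational canonical form exists over any field.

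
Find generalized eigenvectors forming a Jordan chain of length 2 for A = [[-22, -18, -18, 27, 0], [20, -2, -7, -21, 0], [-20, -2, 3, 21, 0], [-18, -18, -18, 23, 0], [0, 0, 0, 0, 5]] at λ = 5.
v_1 = [[1, 0, 0, 1, -1]]^T, v_2 = [[0, -1, 1, 0, 0]]^T

We seek v_1 ∈ ker((A - 5I)^2) \ ker(A - 5I), then set v_{i+1} = (A - 5I) v_i.

One such chain is v_1 = [[1, 0, 0, 1, -1]]^T, v_2 = [[0, -1, 1, 0, 0]]^T. Check: (A - 5I) v_2 = [[0, 0, 0, 0, 0]]^T = 0.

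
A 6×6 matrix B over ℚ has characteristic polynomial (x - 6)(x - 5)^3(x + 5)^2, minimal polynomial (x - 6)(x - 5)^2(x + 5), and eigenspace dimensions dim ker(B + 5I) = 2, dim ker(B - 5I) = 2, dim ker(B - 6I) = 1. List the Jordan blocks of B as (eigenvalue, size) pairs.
Jordan blocks: (-5, 1), (-5, 1), (5, 2), (5, 1), (6, 1)

λ = -5: algebraic multiplicity 2 (exponent in χ_B), largest block size 1 (exponent in m_B), 2 blocks (geometric multiplicity). These force block sizes [1, 1].
λ = 5: algebraic multiplicity 3 (exponent in χ_B), largest block size 2 (exponent in m_B), 2 blocks (geometric multiplicity). These force block sizes [2, 1].
λ = 6: algebraic multiplicity 1 (exponent in χ_B), largest block size 1 (exponent in m_B), 1 block (geometric multiplicity). This forces block sizes [1].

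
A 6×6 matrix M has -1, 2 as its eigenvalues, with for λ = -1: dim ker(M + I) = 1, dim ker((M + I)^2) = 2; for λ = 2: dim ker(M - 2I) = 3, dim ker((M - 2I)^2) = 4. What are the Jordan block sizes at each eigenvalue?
λ = -1: successive nullity increments [1, 1] count blocks of size ≥ k; block sizes are [2].
λ = 2: successive nullity increments [3, 1] count blocks of size ≥ k; block sizes are [2, 1, 1].

Jordan blocks: (-1, 2), (2, 2), (2, 1), (2, 1)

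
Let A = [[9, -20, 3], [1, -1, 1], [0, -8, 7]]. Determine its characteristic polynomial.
xI - A = [[x - 9, 20, -3], [-1, x + 1, -1], [0, 8, x - 7]].

Expanding det(xI - A) along the first row:
det(xI - A) = + (x - 9)·det([[x + 1, -1], [8, x - 7]]) - (20)·det([[-1, -1], [0, x - 7]]) + (-3)·det([[-1, x + 1], [0, 8]]).

Evaluating gives χ_A(x) = x^3 - 15x^2 + 75x - 125 = (x - 5)^3.

χ_A(x) = (x - 5)^3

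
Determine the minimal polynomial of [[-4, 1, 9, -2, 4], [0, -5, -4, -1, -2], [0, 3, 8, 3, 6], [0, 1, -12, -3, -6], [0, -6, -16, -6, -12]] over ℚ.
m_A(x) = x(x + 4)^2

The characteristic polynomial factors as x(x + 4)^4. The minimal polynomial is ∏(x - λ)^{k_λ} where k_λ is the size of the largest Jordan block at λ.

For λ = -4: rank(A + 4I) = 3, and the largest Jordan block has size 2 (the smallest k with rank((A + 4I)^k) = rank((A + 4I)^(k+1))).
For λ = 0: rank(A) = 4, and the largest Jordan block has size 1 (the smallest k with rank(A^k) = rank(A^(k+1))).

So m_A(x) = x(x + 4)^2.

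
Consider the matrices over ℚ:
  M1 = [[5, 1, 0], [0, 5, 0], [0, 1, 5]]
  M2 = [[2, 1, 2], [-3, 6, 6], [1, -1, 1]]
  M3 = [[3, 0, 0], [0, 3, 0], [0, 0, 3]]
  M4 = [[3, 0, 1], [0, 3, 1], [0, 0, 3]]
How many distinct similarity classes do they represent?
Characteristic polynomials: χ_{M1} = (x - 5)^3, χ_{M2} = (x - 3)^3, χ_{M3} = (x - 3)^3, χ_{M4} = (x - 3)^3.

{M1}: invariant factors x - 5, (x - 5)^2.

{M2, M4}: invariant factors x - 3, (x - 3)^2.

{M3}: invariant factors x - 3, x - 3, x - 3.

Matrices are similar if and only if their invariant-factor lists agree; the partition into similarity classes is {M1}, {M2, M4}, {M3}.

3 classes: {M1}, {M2, M4}, {M3}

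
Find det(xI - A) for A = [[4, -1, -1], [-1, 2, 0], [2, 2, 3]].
xI - A = [[x - 4, 1, 1], [1, x - 2, 0], [-2, -2, x - 3]].

Expanding det(xI - A) along the first row:
det(xI - A) = + (x - 4)·det([[x - 2, 0], [-2, x - 3]]) - (1)·det([[1, 0], [-2, x - 3]]) + (1)·det([[1, x - 2], [-2, -2]]).

Evaluating gives χ_A(x) = x^3 - 9x^2 + 27x - 27 = (x - 3)^3.

χ_A(x) = (x - 3)^3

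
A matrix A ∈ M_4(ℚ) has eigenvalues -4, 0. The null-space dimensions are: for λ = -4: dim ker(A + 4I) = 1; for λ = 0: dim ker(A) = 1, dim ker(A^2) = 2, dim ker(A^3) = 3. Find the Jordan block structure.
Jordan blocks: (-4, 1), (0, 3)

λ = -4: successive nullity increments [1] count blocks of size ≥ k; block sizes are [1].
λ = 0: successive nullity increments [1, 1, 1] count blocks of size ≥ k; block sizes are [3].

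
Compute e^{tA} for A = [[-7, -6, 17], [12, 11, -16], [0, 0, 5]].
A has Jordan form J = [[-1, 0, 0], [0, 5, 1], [0, 0, 5]] with A = PJP^{-1}, so e^{tA} = P e^{tJ} P^{-1}.

For a Jordan block J_k(λ), e^{tJ_k(λ)} = e^{λt} · (I + tN + t^2 N^2/2! + ... + t^{k-1} N^{k-1}/(k-1)!) where N is the nilpotent superdiagonal part.

Assembling the blocks and conjugating back gives the entries of e^{tA} as shown above.

e^{tA} = [[(2 - e^{6*t})*e^{-t}, (1 - e^{6*t})*e^{-t}, ((3 - t)*e^{6*t} - 3)*e^{-t}], [(2*e^{6*t} - 2)*e^{-t}, (2*e^{6*t} - 1)*e^{-t}, ((2*t - 3)*e^{6*t} + 3)*e^{-t}], [0, 0, e^{5*t}]]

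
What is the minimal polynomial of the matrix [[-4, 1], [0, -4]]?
m_A(x) = (x + 4)^2

The characteristic polynomial factors as (x + 4)^2. The minimal polynomial is ∏(x - λ)^{k_λ} where k_λ is the size of the largest Jordan block at λ.

For λ = -4: rank(A + 4I) = 1, and the largest Jordan block has size 2 (the smallest k with rank((A + 4I)^k) = rank((A + 4I)^(k+1))).

So m_A(x) = (x + 4)^2.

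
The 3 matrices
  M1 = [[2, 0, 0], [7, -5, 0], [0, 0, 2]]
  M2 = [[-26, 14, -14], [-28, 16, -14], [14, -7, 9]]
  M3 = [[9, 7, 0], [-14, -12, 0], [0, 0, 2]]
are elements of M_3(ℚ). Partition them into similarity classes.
1 class: {M1, M2, M3}

Characteristic polynomials: χ_{M1} = (x - 2)^2(x + 5), χ_{M2} = (x - 2)^2(x + 5), χ_{M3} = (x - 2)^2(x + 5).

{M1, M2, M3}: invariant factors x - 2, (x - 2)(x + 5).

Matrices are similar if and only if their invariant-factor lists agree; the partition into similarity classes is {M1, M2, M3}.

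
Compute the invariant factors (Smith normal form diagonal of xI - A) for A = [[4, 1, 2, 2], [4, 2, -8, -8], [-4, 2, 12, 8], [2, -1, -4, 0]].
The Jordan structure of A has elementary divisors (x - 4)^2, (x - 4), (x - 6). Arranging the block sizes at each eigenvalue in decreasing order and taking row products gives the invariant factors.

Invariant factors (smallest first, each dividing the next): x - 4, (x - 6)(x - 4)^2.

Check: the last factor (x - 6)(x - 4)^2 is the minimal polynomial, and the product (x - 6)(x - 4)^3 is the characteristic polynomial.

x - 4, (x - 6)(x - 4)^2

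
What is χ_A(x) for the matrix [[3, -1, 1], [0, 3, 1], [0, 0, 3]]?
χ_A(x) = (x - 3)^3

xI - A = [[x - 3, 1, -1], [0, x - 3, -1], [0, 0, x - 3]].

Expanding det(xI - A) along the first row:
det(xI - A) = + (x - 3)·det([[x - 3, -1], [0, x - 3]]) - (1)·det([[0, -1], [0, x - 3]]) + (-1)·det([[0, x - 3], [0, 0]]).

Evaluating gives χ_A(x) = x^3 - 9x^2 + 27x - 27 = (x - 3)^3.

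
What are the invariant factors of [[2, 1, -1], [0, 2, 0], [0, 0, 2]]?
x - 2, (x - 2)^2

The Jordan structure of A has elementary divisors (x - 2)^2, (x - 2). Arranging the block sizes at each eigenvalue in decreasing order and taking row products gives the invariant factors.

Invariant factors (smallest first, each dividing the next): x - 2, (x - 2)^2.

Check: the last factor (x - 2)^2 is the minimal polynomial, and the product (x - 2)^3 is the characteristic polynomial.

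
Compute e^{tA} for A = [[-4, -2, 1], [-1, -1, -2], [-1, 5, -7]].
e^{tA} = [[(t^2 + 2)*e^{-4*t}/2, t*(-t - 4)*e^{-4*t}/2, t*(t + 2)*e^{-4*t}/2], [t*(-t - 2)*e^{-4*t}/2, (t^2 + 6*t + 2)*e^{-4*t}/2, t*(-t - 4)*e^{-4*t}/2], [t*(-t - 1)*e^{-4*t}, t*(t + 5)*e^{-4*t}, (-t^2 - 3*t + 1)*e^{-4*t}]]

A has Jordan form J = [[-4, 1, 0], [0, -4, 1], [0, 0, -4]] with A = PJP^{-1}, so e^{tA} = P e^{tJ} P^{-1}.

For a Jordan block J_k(λ), e^{tJ_k(λ)} = e^{λt} · (I + tN + t^2 N^2/2! + ... + t^{k-1} N^{k-1}/(k-1)!) where N is the nilpotent superdiagonal part.

Assembling the blocks and conjugating back gives the entries of e^{tA} as shown above.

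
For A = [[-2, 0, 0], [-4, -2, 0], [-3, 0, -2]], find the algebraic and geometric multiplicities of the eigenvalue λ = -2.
The characteristic polynomial is (x + 2)^3, so the factor x + 2 appears with exponent 3: the algebraic multiplicity is 3.

rank(A + 2I) = 1, so the eigenspace has dimension 3 - 1 = 2: the geometric multiplicity is 2.

Since 2 < 3, A is not diagonalizable.

algebraic multiplicity 3, geometric multiplicity 2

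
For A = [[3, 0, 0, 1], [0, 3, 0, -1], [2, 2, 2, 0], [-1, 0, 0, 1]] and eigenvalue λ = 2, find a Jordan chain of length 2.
We seek v_1 ∈ ker((A - 2I)^2) \ ker(A - 2I), then set v_{i+1} = (A - 2I) v_i.

One such chain is v_1 = [[0, 0, 1, 1]]^T, v_2 = [[1, -1, 0, -1]]^T. Check: (A - 2I) v_2 = [[0, 0, 0, 0]]^T = 0.

v_1 = [[0, 0, 1, 1]]^T, v_2 = [[1, -1, 0, -1]]^T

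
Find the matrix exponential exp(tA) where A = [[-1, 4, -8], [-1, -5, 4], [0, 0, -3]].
A has Jordan form J = [[-3, 1, 0], [0, -3, 0], [0, 0, -3]] with A = PJP^{-1}, so e^{tA} = P e^{tJ} P^{-1}.

For a Jordan block J_k(λ), e^{tJ_k(λ)} = e^{λt} · (I + tN + t^2 N^2/2! + ... + t^{k-1} N^{k-1}/(k-1)!) where N is the nilpotent superdiagonal part.

Assembling the blocks and conjugating back gives the entries of e^{tA} as shown above.

e^{tA} = [[(2*t + 1)*e^{-3*t}, 4*t*e^{-3*t}, -8*t*e^{-3*t}], [-t*e^{-3*t}, (1 - 2*t)*e^{-3*t}, 4*t*e^{-3*t}], [0, 0, e^{-3*t}]]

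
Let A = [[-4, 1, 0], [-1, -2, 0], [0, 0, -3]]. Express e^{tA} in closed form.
A has Jordan form J = [[-3, 1, 0], [0, -3, 0], [0, 0, -3]] with A = PJP^{-1}, so e^{tA} = P e^{tJ} P^{-1}.

For a Jordan block J_k(λ), e^{tJ_k(λ)} = e^{λt} · (I + tN + t^2 N^2/2! + ... + t^{k-1} N^{k-1}/(k-1)!) where N is the nilpotent superdiagonal part.

Assembling the blocks and conjugating back gives the entries of e^{tA} as shown above.

e^{tA} = [[(1 - t)*e^{-3*t}, t*e^{-3*t}, 0], [-t*e^{-3*t}, (t + 1)*e^{-3*t}, 0], [0, 0, e^{-3*t}]]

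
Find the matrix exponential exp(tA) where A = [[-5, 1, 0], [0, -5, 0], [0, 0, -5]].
A has Jordan form J = [[-5, 1, 0], [0, -5, 0], [0, 0, -5]] with A = PJP^{-1}, so e^{tA} = P e^{tJ} P^{-1}.

For a Jordan block J_k(λ), e^{tJ_k(λ)} = e^{λt} · (I + tN + t^2 N^2/2! + ... + t^{k-1} N^{k-1}/(k-1)!) where N is the nilpotent superdiagonal part.

Assembling the blocks and conjugating back gives the entries of e^{tA} as shown above.

e^{tA} = [[e^{-5*t}, t*e^{-5*t}, 0], [0, e^{-5*t}, 0], [0, 0, e^{-5*t}]]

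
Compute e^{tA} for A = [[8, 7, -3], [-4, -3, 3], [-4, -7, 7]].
A has Jordan form J = [[4, 1, 0], [0, 4, 0], [0, 0, 4]] with A = PJP^{-1}, so e^{tA} = P e^{tJ} P^{-1}.

For a Jordan block J_k(λ), e^{tJ_k(λ)} = e^{λt} · (I + tN + t^2 N^2/2! + ... + t^{k-1} N^{k-1}/(k-1)!) where N is the nilpotent superdiagonal part.

Assembling the blocks and conjugating back gives the entries of e^{tA} as shown above.

e^{tA} = [[(4*t + 1)*e^{4*t}, 7*t*e^{4*t}, -3*t*e^{4*t}], [-4*t*e^{4*t}, (1 - 7*t)*e^{4*t}, 3*t*e^{4*t}], [-4*t*e^{4*t}, -7*t*e^{4*t}, (3*t + 1)*e^{4*t}]]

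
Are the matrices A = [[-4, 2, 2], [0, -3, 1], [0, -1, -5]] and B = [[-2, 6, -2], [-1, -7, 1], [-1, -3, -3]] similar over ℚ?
Two matrices over a field are similar if and only if they have the same invariant factors.

Both A and B have characteristic polynomial (x + 4)^3 and minimal polynomial (x + 4)^2. Computing further, both have invariant factors x + 4, (x + 4)^2. Hence A and B are similar.

Yes.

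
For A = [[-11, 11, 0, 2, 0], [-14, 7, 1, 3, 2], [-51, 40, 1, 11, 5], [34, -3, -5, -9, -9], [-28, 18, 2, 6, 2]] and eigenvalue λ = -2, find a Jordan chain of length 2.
v_1 = [[2, 2, 4, -2, 5]]^T, v_2 = [[0, -2, -7, 11, -4]]^T

We seek v_1 ∈ ker((A + 2I)^2) \ ker(A + 2I), then set v_{i+1} = (A + 2I) v_i.

One such chain is v_1 = [[2, 2, 4, -2, 5]]^T, v_2 = [[0, -2, -7, 11, -4]]^T. Check: (A + 2I) v_2 = [[0, 0, 0, 0, 0]]^T = 0.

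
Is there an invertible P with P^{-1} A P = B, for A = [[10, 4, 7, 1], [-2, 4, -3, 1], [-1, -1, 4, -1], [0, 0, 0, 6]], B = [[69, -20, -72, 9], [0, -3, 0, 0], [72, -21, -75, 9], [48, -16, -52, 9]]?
No.

trace(A) = 24 but trace(B) = 0. The trace is a similarity invariant, so A and B are not similar.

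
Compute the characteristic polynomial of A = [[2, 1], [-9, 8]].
xI - A = [[x - 2, -1], [9, x - 8]].

Expanding det(xI - A) along the first row:
det(xI - A) = + (x - 2)·det([[x - 8]]) - (-1)·det([[9]]).

Evaluating gives χ_A(x) = x^2 - 10x + 25 = (x - 5)^2.

χ_A(x) = (x - 5)^2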